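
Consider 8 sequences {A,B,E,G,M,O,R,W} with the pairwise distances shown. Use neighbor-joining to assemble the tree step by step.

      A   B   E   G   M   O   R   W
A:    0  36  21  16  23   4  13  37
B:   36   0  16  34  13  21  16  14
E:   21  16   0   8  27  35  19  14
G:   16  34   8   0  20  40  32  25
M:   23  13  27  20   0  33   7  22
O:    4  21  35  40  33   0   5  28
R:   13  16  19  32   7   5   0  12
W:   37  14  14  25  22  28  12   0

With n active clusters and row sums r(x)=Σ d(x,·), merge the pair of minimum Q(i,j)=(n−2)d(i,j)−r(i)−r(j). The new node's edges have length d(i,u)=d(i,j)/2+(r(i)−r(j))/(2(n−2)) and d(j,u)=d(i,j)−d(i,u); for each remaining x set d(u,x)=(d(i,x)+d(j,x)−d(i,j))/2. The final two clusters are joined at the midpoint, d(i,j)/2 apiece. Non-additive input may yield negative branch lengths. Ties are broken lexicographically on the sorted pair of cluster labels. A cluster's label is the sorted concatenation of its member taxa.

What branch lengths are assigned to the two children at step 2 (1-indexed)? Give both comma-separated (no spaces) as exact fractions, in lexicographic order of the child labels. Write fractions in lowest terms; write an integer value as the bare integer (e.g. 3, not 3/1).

iteration 1: select A,O (d=4, Q=-292); attach at lengths (2/3, 10/3); label the merged cluster AO
  updated: d(AO,B)=53/2, d(AO,E)=26, d(AO,G)=26, d(AO,M)=26, d(AO,R)=7, d(AO,W)=61/2
iteration 2: select E,G (d=8, Q=-215); attach at lengths (1/2, 15/2); label the merged cluster EG
  updated: d(AO,EG)=22, d(B,EG)=21, d(EG,M)=39/2, d(EG,R)=43/2, d(EG,W)=31/2
iteration 3: select AO,R (d=7, Q=-295/2); attach at lengths (153/16, -41/16); label the merged cluster AOR
  updated: d(AOR,B)=71/4, d(AOR,EG)=73/4, d(AOR,M)=13, d(AOR,W)=71/4
iteration 4: select EG,W (d=31/2, Q=-97); attach at lengths (103/12, 83/12); label the merged cluster EGW
  updated: d(AOR,EGW)=41/4, d(B,EGW)=39/4, d(EGW,M)=13
iteration 5: select AOR,M (d=13, Q=-54); attach at lengths (7, 6); label the merged cluster AMOR
  updated: d(AMOR,B)=71/8, d(AMOR,EGW)=41/8
iteration 6: select AMOR,B (d=71/8, Q=-95/4); attach at lengths (17/8, 27/4); label the merged cluster ABMOR
  updated: d(ABMOR,EGW)=3
iteration 7: select ABMOR,EGW (d=3); attach at lengths (3/2, 3/2); label the merged cluster ABEGMORW
final tree: (((((A:2/3,O:10/3):153/16,R:-41/16):7,M:6):17/8,B:27/4):3/2,((E:1/2,G:15/2):103/12,W:83/12):3/2)
total length: 475/8

1/2,15/2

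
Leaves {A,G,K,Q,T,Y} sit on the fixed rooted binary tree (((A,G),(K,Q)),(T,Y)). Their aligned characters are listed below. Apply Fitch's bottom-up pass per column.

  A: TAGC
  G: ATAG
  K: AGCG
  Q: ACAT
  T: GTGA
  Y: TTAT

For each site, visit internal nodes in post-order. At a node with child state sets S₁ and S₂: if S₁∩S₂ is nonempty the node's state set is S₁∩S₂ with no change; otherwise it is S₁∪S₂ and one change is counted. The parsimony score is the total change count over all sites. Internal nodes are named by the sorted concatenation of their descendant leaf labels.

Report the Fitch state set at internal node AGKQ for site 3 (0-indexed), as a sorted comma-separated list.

G

[col 0] AG: children A:{T}, G:{A} ∪→ {A,T}; cost 1
[col 0] KQ: children K:{A}, Q:{A} ∩→ {A}; cost 0
[col 0] AGKQ: children AG:{A,T}, KQ:{A} ∩→ {A}; cost 0
[col 0] TY: children T:{G}, Y:{T} ∪→ {G,T}; cost 1
[col 0] AGKQTY: children AGKQ:{A}, TY:{G,T} ∪→ {A,G,T}; cost 1
[col 1] AG: children A:{A}, G:{T} ∪→ {A,T}; cost 1
[col 1] KQ: children K:{G}, Q:{C} ∪→ {C,G}; cost 1
[col 1] AGKQ: children AG:{A,T}, KQ:{C,G} ∪→ {A,C,G,T}; cost 1
[col 1] TY: children T:{T}, Y:{T} ∩→ {T}; cost 0
[col 1] AGKQTY: children AGKQ:{A,C,G,T}, TY:{T} ∩→ {T}; cost 0
[col 2] AG: children A:{G}, G:{A} ∪→ {A,G}; cost 1
[col 2] KQ: children K:{C}, Q:{A} ∪→ {A,C}; cost 1
[col 2] AGKQ: children AG:{A,G}, KQ:{A,C} ∩→ {A}; cost 0
[col 2] TY: children T:{G}, Y:{A} ∪→ {A,G}; cost 1
[col 2] AGKQTY: children AGKQ:{A}, TY:{A,G} ∩→ {A}; cost 0
[col 3] AG: children A:{C}, G:{G} ∪→ {C,G}; cost 1
[col 3] KQ: children K:{G}, Q:{T} ∪→ {G,T}; cost 1
[col 3] AGKQ: children AG:{C,G}, KQ:{G,T} ∩→ {G}; cost 0
[col 3] TY: children T:{A}, Y:{T} ∪→ {A,T}; cost 1
[col 3] AGKQTY: children AGKQ:{G}, TY:{A,T} ∪→ {A,G,T}; cost 1
per-site changes: [3, 3, 3, 4]; total = 13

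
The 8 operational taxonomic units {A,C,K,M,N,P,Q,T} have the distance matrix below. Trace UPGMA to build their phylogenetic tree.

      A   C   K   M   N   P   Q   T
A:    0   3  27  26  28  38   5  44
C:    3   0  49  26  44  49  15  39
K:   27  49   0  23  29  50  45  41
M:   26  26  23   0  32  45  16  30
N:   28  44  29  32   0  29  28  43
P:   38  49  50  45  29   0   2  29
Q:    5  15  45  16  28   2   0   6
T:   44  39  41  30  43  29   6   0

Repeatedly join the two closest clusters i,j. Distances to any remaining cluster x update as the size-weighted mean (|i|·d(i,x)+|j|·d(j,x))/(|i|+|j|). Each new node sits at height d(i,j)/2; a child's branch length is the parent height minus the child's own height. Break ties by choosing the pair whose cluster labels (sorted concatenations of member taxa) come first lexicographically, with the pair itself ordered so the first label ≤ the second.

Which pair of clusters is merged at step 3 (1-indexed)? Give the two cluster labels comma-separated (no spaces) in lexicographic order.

PQ,T

1. join P+Q (d=2) ⇒ PQ; edges |P|=1, |Q|=1
  updated: d(A,PQ)=43/2, d(C,PQ)=32, d(K,PQ)=95/2, d(M,PQ)=61/2, d(N,PQ)=57/2, d(PQ,T)=35/2
2. join A+C (d=3) ⇒ AC; edges |A|=3/2, |C|=3/2
  updated: d(AC,K)=38, d(AC,M)=26, d(AC,N)=36, d(AC,PQ)=107/4, d(AC,T)=83/2
3. join PQ+T (d=35/2) ⇒ PQT; edges |PQ|=31/4, |T|=35/4
  updated: d(AC,PQT)=95/3, d(K,PQT)=136/3, d(M,PQT)=91/3, d(N,PQT)=100/3
4. join K+M (d=23) ⇒ KM; edges |K|=23/2, |M|=23/2
  updated: d(AC,KM)=32, d(KM,N)=61/2, d(KM,PQT)=227/6
5. join KM+N (d=61/2) ⇒ KMN; edges |KM|=15/4, |N|=61/4
  updated: d(AC,KMN)=100/3, d(KMN,PQT)=109/3
6. join AC+PQT (d=95/3) ⇒ ACPQT; edges |AC|=43/3, |PQT|=85/12
  updated: d(ACPQT,KMN)=527/15
7. join ACPQT+KMN (d=527/15) ⇒ ACKMNPQT; edges |ACPQT|=26/15, |KMN|=139/60
final tree: (((A:3/2,C:3/2):43/3,((P:1,Q:1):31/4,T:35/4):85/12):26/15,((K:23/2,M:23/2):15/4,N:61/4):139/60)
total length: 2669/30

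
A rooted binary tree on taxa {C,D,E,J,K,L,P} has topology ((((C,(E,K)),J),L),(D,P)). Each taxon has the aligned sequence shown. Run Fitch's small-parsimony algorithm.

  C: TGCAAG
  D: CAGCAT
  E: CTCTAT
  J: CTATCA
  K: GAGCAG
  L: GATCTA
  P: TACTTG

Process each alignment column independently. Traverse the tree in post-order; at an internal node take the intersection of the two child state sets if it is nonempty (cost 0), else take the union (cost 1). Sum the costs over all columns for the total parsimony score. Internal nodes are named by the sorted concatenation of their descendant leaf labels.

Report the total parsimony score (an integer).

site 0, node EK: E={C} ∪ K={G} → {C,G} (+1)
site 0, node CEK: C={T} ∪ EK={C,G} → {C,G,T} (+1)
site 0, node CEJK: CEK={C,G,T} ∩ J={C} → {C} (+0)
site 0, node CEJKL: CEJK={C} ∪ L={G} → {C,G} (+1)
site 0, node DP: D={C} ∪ P={T} → {C,T} (+1)
site 0, node CDEJKLP: CEJKL={C,G} ∩ DP={C,T} → {C} (+0)
site 1, node EK: E={T} ∪ K={A} → {A,T} (+1)
site 1, node CEK: C={G} ∪ EK={A,T} → {A,G,T} (+1)
site 1, node CEJK: CEK={A,G,T} ∩ J={T} → {T} (+0)
site 1, node CEJKL: CEJK={T} ∪ L={A} → {A,T} (+1)
site 1, node DP: D={A} ∩ P={A} → {A} (+0)
site 1, node CDEJKLP: CEJKL={A,T} ∩ DP={A} → {A} (+0)
site 2, node EK: E={C} ∪ K={G} → {C,G} (+1)
site 2, node CEK: C={C} ∩ EK={C,G} → {C} (+0)
site 2, node CEJK: CEK={C} ∪ J={A} → {A,C} (+1)
site 2, node CEJKL: CEJK={A,C} ∪ L={T} → {A,C,T} (+1)
site 2, node DP: D={G} ∪ P={C} → {C,G} (+1)
site 2, node CDEJKLP: CEJKL={A,C,T} ∩ DP={C,G} → {C} (+0)
site 3, node EK: E={T} ∪ K={C} → {C,T} (+1)
site 3, node CEK: C={A} ∪ EK={C,T} → {A,C,T} (+1)
site 3, node CEJK: CEK={A,C,T} ∩ J={T} → {T} (+0)
site 3, node CEJKL: CEJK={T} ∪ L={C} → {C,T} (+1)
site 3, node DP: D={C} ∪ P={T} → {C,T} (+1)
site 3, node CDEJKLP: CEJKL={C,T} ∩ DP={C,T} → {C,T} (+0)
site 4, node EK: E={A} ∩ K={A} → {A} (+0)
site 4, node CEK: C={A} ∩ EK={A} → {A} (+0)
site 4, node CEJK: CEK={A} ∪ J={C} → {A,C} (+1)
site 4, node CEJKL: CEJK={A,C} ∪ L={T} → {A,C,T} (+1)
site 4, node DP: D={A} ∪ P={T} → {A,T} (+1)
site 4, node CDEJKLP: CEJKL={A,C,T} ∩ DP={A,T} → {A,T} (+0)
site 5, node EK: E={T} ∪ K={G} → {G,T} (+1)
site 5, node CEK: C={G} ∩ EK={G,T} → {G} (+0)
site 5, node CEJK: CEK={G} ∪ J={A} → {A,G} (+1)
site 5, node CEJKL: CEJK={A,G} ∩ L={A} → {A} (+0)
site 5, node DP: D={T} ∪ P={G} → {G,T} (+1)
site 5, node CDEJKLP: CEJKL={A} ∪ DP={G,T} → {A,G,T} (+1)
per-site changes: [4, 3, 4, 4, 3, 4]; total = 22

22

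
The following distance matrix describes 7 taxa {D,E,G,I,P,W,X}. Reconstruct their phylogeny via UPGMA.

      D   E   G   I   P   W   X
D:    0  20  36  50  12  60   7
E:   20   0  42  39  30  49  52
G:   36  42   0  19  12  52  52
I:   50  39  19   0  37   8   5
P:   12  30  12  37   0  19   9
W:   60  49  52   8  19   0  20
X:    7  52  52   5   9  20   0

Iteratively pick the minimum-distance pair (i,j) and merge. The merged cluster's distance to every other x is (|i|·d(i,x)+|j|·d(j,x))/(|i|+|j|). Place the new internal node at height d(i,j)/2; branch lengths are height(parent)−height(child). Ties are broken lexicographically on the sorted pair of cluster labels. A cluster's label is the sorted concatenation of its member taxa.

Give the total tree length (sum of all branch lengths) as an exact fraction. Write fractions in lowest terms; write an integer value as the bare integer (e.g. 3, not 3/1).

1. join I+X (d=5) ⇒ IX; edges |I|=5/2, |X|=5/2
  updated: d(D,IX)=57/2, d(E,IX)=91/2, d(G,IX)=71/2, d(IX,P)=23, d(IX,W)=14
2. join D+P (d=12) ⇒ DP; edges |D|=6, |P|=6
  updated: d(DP,E)=25, d(DP,G)=24, d(DP,IX)=103/4, d(DP,W)=79/2
3. join IX+W (d=14) ⇒ IWX; edges |IX|=9/2, |W|=7
  updated: d(DP,IWX)=91/3, d(E,IWX)=140/3, d(G,IWX)=41
4. join DP+G (d=24) ⇒ DGP; edges |DP|=6, |G|=12
  updated: d(DGP,E)=92/3, d(DGP,IWX)=305/9
5. join DGP+E (d=92/3) ⇒ DEGP; edges |DGP|=10/3, |E|=46/3
  updated: d(DEGP,IWX)=445/12
6. join DEGP+IWX (d=445/12) ⇒ DEGIPWX; edges |DEGP|=77/24, |IWX|=277/24
final tree: ((((D:6,P:6):6,G:12):10/3,E:46/3):77/24,((I:5/2,X:5/2):9/2,W:7):277/24)
total length: 959/12

959/12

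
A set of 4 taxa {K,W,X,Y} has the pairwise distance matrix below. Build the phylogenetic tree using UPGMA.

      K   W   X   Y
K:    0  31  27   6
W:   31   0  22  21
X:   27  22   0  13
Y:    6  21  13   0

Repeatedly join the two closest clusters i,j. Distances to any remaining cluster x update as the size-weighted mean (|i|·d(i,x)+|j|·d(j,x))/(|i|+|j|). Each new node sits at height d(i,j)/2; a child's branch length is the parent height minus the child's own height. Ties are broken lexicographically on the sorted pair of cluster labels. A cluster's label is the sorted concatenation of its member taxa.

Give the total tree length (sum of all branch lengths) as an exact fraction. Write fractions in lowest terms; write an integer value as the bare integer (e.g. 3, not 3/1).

1. join K+Y (d=6) ⇒ KY; edges |K|=3, |Y|=3
  updated: d(KY,W)=26, d(KY,X)=20
2. join KY+X (d=20) ⇒ KXY; edges |KY|=7, |X|=10
  updated: d(KXY,W)=74/3
3. join KXY+W (d=74/3) ⇒ KWXY; edges |KXY|=7/3, |W|=37/3
final tree: (((K:3,Y:3):7,X:10):7/3,W:37/3)
total length: 113/3

113/3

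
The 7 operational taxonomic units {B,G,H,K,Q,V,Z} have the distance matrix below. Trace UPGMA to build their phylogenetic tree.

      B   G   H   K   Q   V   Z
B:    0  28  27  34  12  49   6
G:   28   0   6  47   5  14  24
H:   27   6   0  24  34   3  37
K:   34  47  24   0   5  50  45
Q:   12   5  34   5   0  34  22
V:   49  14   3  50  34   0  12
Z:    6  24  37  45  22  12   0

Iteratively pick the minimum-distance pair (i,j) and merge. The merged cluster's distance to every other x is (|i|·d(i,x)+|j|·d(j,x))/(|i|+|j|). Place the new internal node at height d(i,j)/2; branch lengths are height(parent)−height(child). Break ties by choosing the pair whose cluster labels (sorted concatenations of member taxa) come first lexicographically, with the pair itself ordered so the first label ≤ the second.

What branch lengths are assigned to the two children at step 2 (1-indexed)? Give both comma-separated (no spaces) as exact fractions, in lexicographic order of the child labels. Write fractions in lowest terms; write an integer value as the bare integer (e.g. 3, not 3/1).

5/2,5/2

1. join H+V (d=3) ⇒ HV; edges |H|=3/2, |V|=3/2
  updated: d(B,HV)=38, d(G,HV)=10, d(HV,K)=37, d(HV,Q)=34, d(HV,Z)=49/2
2. join G+Q (d=5) ⇒ GQ; edges |G|=5/2, |Q|=5/2
  updated: d(B,GQ)=20, d(GQ,HV)=22, d(GQ,K)=26, d(GQ,Z)=23
3. join B+Z (d=6) ⇒ BZ; edges |B|=3, |Z|=3
  updated: d(BZ,GQ)=43/2, d(BZ,HV)=125/4, d(BZ,K)=79/2
4. join BZ+GQ (d=43/2) ⇒ BGQZ; edges |BZ|=31/4, |GQ|=33/4
  updated: d(BGQZ,HV)=213/8, d(BGQZ,K)=131/4
5. join BGQZ+HV (d=213/8) ⇒ BGHQVZ; edges |BGQZ|=41/16, |HV|=189/16
  updated: d(BGHQVZ,K)=205/6
6. join BGHQVZ+K (d=205/6) ⇒ BGHKQVZ; edges |BGHQVZ|=181/48, |K|=205/12
final tree: ((((B:3,Z:3):31/4,(G:5/2,Q:5/2):33/4):41/16,(H:3/2,V:3/2):189/16):181/48,K:205/12)
total length: 3131/48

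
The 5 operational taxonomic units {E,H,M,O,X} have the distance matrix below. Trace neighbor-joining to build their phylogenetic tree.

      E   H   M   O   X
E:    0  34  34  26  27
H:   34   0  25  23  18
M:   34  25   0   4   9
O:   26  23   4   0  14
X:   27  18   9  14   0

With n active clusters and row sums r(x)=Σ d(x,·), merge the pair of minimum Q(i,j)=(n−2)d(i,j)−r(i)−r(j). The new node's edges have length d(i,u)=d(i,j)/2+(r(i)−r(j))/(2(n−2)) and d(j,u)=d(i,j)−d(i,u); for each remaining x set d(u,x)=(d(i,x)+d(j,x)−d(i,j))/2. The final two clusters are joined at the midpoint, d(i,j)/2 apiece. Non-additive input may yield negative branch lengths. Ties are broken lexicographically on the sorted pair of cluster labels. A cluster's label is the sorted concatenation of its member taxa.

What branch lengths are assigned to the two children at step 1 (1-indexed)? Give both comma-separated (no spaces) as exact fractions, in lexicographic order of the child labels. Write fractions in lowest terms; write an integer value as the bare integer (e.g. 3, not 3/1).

17/6,7/6

step 1: merge (M,O) at d=4, Q=-127; branch lengths M→17/6, O→7/6; new cluster MO
  updated: d(E,MO)=28, d(H,MO)=22, d(MO,X)=19/2
step 2: merge (E,H) at d=34, Q=-95; branch lengths E→83/4, H→53/4; new cluster EH
  updated: d(EH,MO)=8, d(EH,X)=11/2
step 3: merge (EH,MO) at d=8, Q=-23; branch lengths EH→2, MO→6; new cluster EHMO
  updated: d(EHMO,X)=7/2
step 4: merge (EHMO,X) at d=7/2; branch lengths EHMO→7/4, X→7/4; new cluster EHMOX
final tree: (((E:83/4,H:53/4):2,(M:17/6,O:7/6):6):7/4,X:7/4)
total length: 99/2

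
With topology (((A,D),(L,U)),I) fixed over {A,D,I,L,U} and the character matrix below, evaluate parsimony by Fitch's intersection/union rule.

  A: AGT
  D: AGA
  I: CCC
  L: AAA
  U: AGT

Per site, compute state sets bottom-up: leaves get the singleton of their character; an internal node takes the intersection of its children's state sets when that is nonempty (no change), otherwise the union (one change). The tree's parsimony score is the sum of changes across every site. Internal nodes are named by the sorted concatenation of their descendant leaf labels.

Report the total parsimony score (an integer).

6

site 0, node AD: A={A} ∩ D={A} → {A} (+0)
site 0, node LU: L={A} ∩ U={A} → {A} (+0)
site 0, node ADLU: AD={A} ∩ LU={A} → {A} (+0)
site 0, node ADILU: ADLU={A} ∪ I={C} → {A,C} (+1)
site 1, node AD: A={G} ∩ D={G} → {G} (+0)
site 1, node LU: L={A} ∪ U={G} → {A,G} (+1)
site 1, node ADLU: AD={G} ∩ LU={A,G} → {G} (+0)
site 1, node ADILU: ADLU={G} ∪ I={C} → {C,G} (+1)
site 2, node AD: A={T} ∪ D={A} → {A,T} (+1)
site 2, node LU: L={A} ∪ U={T} → {A,T} (+1)
site 2, node ADLU: AD={A,T} ∩ LU={A,T} → {A,T} (+0)
site 2, node ADILU: ADLU={A,T} ∪ I={C} → {A,C,T} (+1)
per-site changes: [1, 2, 3]; total = 6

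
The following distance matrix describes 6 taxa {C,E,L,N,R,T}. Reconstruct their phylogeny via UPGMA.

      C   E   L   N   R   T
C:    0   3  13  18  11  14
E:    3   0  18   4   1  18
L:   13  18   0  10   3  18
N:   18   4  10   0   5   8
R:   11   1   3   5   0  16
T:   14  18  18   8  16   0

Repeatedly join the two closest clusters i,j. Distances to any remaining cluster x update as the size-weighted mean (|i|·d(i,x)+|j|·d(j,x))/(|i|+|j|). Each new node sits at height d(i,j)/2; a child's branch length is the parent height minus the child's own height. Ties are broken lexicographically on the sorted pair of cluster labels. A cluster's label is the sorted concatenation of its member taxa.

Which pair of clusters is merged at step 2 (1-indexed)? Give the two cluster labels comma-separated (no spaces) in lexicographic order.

iteration 1: select E,R (d=1); attach at lengths (1/2, 1/2); label the merged cluster ER
  updated: d(C,ER)=7, d(ER,L)=21/2, d(ER,N)=9/2, d(ER,T)=17
iteration 2: select ER,N (d=9/2); attach at lengths (7/4, 9/4); label the merged cluster ENR
  updated: d(C,ENR)=32/3, d(ENR,L)=31/3, d(ENR,T)=14
iteration 3: select ENR,L (d=31/3); attach at lengths (35/12, 31/6); label the merged cluster ELNR
  updated: d(C,ELNR)=45/4, d(ELNR,T)=15
iteration 4: select C,ELNR (d=45/4); attach at lengths (45/8, 11/24); label the merged cluster CELNR
  updated: d(CELNR,T)=74/5
iteration 5: select CELNR,T (d=74/5); attach at lengths (71/40, 37/5); label the merged cluster CELNRT
final tree: ((C:45/8,(((E:1/2,R:1/2):7/4,N:9/4):35/12,L:31/6):11/24):71/40,T:37/5)
total length: 3401/120

ER,N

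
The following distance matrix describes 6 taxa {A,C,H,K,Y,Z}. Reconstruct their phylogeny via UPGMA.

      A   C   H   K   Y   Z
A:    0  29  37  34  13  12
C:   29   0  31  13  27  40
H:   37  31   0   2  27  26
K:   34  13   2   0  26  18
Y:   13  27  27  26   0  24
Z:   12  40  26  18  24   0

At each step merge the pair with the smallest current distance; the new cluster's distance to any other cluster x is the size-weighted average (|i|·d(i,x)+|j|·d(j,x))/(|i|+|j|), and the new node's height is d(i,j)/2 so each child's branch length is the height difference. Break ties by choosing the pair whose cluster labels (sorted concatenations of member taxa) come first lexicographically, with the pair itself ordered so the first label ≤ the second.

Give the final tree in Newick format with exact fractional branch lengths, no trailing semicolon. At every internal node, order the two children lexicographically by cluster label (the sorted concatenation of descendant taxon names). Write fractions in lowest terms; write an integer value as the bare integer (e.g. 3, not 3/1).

(((A:6,Z:6):13/4,Y:37/4):65/12,(C:11,(H:1,K:1):10):11/3)

1. join H+K (d=2) ⇒ HK; edges |H|=1, |K|=1
  updated: d(A,HK)=71/2, d(C,HK)=22, d(HK,Y)=53/2, d(HK,Z)=22
2. join A+Z (d=12) ⇒ AZ; edges |A|=6, |Z|=6
  updated: d(AZ,C)=69/2, d(AZ,HK)=115/4, d(AZ,Y)=37/2
3. join AZ+Y (d=37/2) ⇒ AYZ; edges |AZ|=13/4, |Y|=37/4
  updated: d(AYZ,C)=32, d(AYZ,HK)=28
4. join C+HK (d=22) ⇒ CHK; edges |C|=11, |HK|=10
  updated: d(AYZ,CHK)=88/3
5. join AYZ+CHK (d=88/3) ⇒ ACHKYZ; edges |AYZ|=65/12, |CHK|=11/3
final tree: (((A:6,Z:6):13/4,Y:37/4):65/12,(C:11,(H:1,K:1):10):11/3)
total length: 679/12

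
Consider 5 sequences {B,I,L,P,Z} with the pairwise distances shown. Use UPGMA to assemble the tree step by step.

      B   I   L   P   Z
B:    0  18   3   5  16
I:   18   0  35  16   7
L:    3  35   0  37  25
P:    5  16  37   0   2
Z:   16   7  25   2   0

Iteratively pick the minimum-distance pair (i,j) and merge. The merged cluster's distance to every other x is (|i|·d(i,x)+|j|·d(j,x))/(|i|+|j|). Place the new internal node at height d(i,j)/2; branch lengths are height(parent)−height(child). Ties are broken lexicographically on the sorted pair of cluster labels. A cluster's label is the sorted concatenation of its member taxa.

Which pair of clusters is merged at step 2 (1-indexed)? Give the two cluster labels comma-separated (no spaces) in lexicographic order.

step 1: merge (P,Z) at d=2; branch lengths P→1, Z→1; new cluster PZ
  updated: d(B,PZ)=21/2, d(I,PZ)=23/2, d(L,PZ)=31
step 2: merge (B,L) at d=3; branch lengths B→3/2, L→3/2; new cluster BL
  updated: d(BL,I)=53/2, d(BL,PZ)=83/4
step 3: merge (I,PZ) at d=23/2; branch lengths I→23/4, PZ→19/4; new cluster IPZ
  updated: d(BL,IPZ)=68/3
step 4: merge (BL,IPZ) at d=68/3; branch lengths BL→59/6, IPZ→67/12; new cluster BILPZ
final tree: ((B:3/2,L:3/2):59/6,(I:23/4,(P:1,Z:1):19/4):67/12)
total length: 371/12

B,L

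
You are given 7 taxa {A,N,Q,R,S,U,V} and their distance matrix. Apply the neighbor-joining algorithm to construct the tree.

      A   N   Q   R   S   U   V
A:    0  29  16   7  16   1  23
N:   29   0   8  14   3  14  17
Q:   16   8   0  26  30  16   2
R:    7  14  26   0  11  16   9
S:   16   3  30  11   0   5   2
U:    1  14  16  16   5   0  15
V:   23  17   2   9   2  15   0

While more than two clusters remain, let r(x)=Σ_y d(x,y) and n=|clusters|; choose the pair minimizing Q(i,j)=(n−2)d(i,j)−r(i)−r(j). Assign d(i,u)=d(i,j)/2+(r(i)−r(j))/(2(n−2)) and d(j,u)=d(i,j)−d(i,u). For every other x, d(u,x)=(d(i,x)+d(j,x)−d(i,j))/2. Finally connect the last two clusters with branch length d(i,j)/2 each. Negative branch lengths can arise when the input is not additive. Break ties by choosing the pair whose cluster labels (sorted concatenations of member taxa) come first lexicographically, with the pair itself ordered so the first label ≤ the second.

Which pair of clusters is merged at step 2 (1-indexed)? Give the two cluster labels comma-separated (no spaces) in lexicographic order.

step 1: merge (Q,V) at d=2, Q=-156; branch lengths Q→4, V→-2; new cluster QV
  updated: d(A,QV)=37/2, d(N,QV)=23/2, d(QV,R)=33/2, d(QV,S)=15, d(QV,U)=29/2
step 2: merge (A,U) at d=1, Q=-118; branch lengths A→25/8, U→-17/8; new cluster AU
  updated: d(AU,N)=21, d(AU,QV)=16, d(AU,R)=11, d(AU,S)=10
step 3: merge (N,S) at d=3, Q=-159/2; branch lengths N→13/4, S→-1/4; new cluster NS
  updated: d(AU,NS)=14, d(NS,QV)=47/4, d(NS,R)=11
step 4: merge (AU,R) at d=11, Q=-115/2; branch lengths AU→49/8, R→39/8; new cluster ARU
  updated: d(ARU,NS)=7, d(ARU,QV)=43/4
step 5: merge (ARU,NS) at d=7, Q=-59/2; branch lengths ARU→3, NS→4; new cluster ANRSU
  updated: d(ANRSU,QV)=31/4
step 6: merge (ANRSU,QV) at d=31/4; branch lengths ANRSU→31/8, QV→31/8; new cluster ANQRSUV
final tree: ((((A:25/8,U:-17/8):49/8,R:39/8):3,(N:13/4,S:-1/4):4):31/8,(Q:4,V:-2):31/8)
total length: 127/4

A,U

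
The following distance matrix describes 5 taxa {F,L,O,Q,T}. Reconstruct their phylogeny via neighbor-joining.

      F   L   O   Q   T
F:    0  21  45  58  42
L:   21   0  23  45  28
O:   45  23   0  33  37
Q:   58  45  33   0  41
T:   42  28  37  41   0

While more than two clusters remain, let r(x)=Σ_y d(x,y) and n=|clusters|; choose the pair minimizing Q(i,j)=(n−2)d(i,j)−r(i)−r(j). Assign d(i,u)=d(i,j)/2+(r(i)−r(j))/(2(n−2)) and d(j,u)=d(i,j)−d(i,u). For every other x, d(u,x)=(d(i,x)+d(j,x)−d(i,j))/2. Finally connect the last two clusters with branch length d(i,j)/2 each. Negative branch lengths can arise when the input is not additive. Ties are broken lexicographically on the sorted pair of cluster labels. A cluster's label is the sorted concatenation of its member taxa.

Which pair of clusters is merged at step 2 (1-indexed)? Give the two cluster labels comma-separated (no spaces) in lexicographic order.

FL,T

step 1: merge (F,L) at d=21, Q=-220; branch lengths F→56/3, L→7/3; new cluster FL
  updated: d(FL,O)=47/2, d(FL,Q)=41, d(FL,T)=49/2
step 2: merge (FL,T) at d=49/2, Q=-285/2; branch lengths FL→71/8, T→125/8; new cluster FLT
  updated: d(FLT,O)=18, d(FLT,Q)=115/4
step 3: merge (FLT,O) at d=18, Q=-319/4; branch lengths FLT→55/8, O→89/8; new cluster FLOT
  updated: d(FLOT,Q)=175/8
step 4: merge (FLOT,Q) at d=175/8; branch lengths FLOT→175/16, Q→175/16; new cluster FLOQT
final tree: ((((F:56/3,L:7/3):71/8,T:125/8):55/8,O:89/8):175/16,Q:175/16)
total length: 683/8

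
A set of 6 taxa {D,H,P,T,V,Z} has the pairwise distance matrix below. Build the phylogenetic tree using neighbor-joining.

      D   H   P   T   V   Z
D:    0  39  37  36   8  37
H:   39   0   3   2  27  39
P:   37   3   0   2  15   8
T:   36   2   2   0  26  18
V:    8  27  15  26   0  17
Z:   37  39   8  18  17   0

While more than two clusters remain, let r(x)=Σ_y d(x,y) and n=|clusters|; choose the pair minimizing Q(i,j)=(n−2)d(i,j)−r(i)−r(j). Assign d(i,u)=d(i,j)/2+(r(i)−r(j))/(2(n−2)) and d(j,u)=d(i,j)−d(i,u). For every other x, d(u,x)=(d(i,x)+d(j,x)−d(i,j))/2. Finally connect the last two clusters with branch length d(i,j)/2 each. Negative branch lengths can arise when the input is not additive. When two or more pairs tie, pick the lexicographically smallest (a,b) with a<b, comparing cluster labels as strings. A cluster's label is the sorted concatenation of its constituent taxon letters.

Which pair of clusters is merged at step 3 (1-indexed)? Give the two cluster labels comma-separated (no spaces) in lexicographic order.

step 1: merge (D,V) at d=8, Q=-218; branch lengths D→12, V→-4; new cluster DV
  updated: d(DV,H)=29, d(DV,P)=22, d(DV,T)=27, d(DV,Z)=23
step 2: merge (DV,Z) at d=23, Q=-120; branch lengths DV→41/3, Z→28/3; new cluster DVZ
  updated: d(DVZ,H)=45/2, d(DVZ,P)=7/2, d(DVZ,T)=11
step 3: merge (DVZ,P) at d=7/2, Q=-77/2; branch lengths DVZ→71/8, P→-43/8; new cluster DPVZ
  updated: d(DPVZ,H)=11, d(DPVZ,T)=19/4
step 4: merge (DPVZ,H) at d=11, Q=-71/4; branch lengths DPVZ→55/8, H→33/8; new cluster DHPVZ
  updated: d(DHPVZ,T)=-17/8
step 5: merge (DHPVZ,T) at d=-17/8; branch lengths DHPVZ→-17/16, T→-17/16; new cluster DHPTVZ
final tree: (((((D:12,V:-4):41/3,Z:28/3):71/8,P:-43/8):55/8,H:33/8):-17/16,T:-17/16)
total length: 347/8

DVZ,P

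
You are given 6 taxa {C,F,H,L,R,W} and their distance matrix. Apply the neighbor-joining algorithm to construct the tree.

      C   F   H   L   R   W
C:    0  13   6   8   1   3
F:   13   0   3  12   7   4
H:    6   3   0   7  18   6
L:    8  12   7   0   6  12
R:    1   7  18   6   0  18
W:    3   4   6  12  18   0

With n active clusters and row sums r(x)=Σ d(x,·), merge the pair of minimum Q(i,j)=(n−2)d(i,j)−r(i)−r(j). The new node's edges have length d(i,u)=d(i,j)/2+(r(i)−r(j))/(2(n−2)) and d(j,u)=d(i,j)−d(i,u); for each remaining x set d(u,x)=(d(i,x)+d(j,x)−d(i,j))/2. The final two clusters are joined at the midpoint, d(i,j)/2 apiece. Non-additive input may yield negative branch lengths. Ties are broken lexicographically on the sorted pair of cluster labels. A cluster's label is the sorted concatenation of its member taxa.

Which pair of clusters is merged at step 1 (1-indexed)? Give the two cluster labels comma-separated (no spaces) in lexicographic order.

iteration 1: select C,R (d=1, Q=-77); attach at lengths (-15/8, 23/8); label the merged cluster CR
  updated: d(CR,F)=19/2, d(CR,H)=23/2, d(CR,L)=13/2, d(CR,W)=10
iteration 2: select CR,L (d=13/2, Q=-111/2); attach at lengths (13/4, 13/4); label the merged cluster CLR
  updated: d(CLR,F)=15/2, d(CLR,H)=6, d(CLR,W)=31/4
iteration 3: select CLR,H (d=6, Q=-97/4); attach at lengths (73/16, 23/16); label the merged cluster CHLR
  updated: d(CHLR,F)=9/4, d(CHLR,W)=31/8
iteration 4: select CHLR,F (d=9/4, Q=-81/8); attach at lengths (17/16, 19/16); label the merged cluster CFHLR
  updated: d(CFHLR,W)=45/16
iteration 5: select CFHLR,W (d=45/16); attach at lengths (45/32, 45/32); label the merged cluster CFHLRW
final tree: (((((C:-15/8,R:23/8):13/4,L:13/4):73/16,H:23/16):17/16,F:19/16):45/32,W:45/32)
total length: 297/16

C,R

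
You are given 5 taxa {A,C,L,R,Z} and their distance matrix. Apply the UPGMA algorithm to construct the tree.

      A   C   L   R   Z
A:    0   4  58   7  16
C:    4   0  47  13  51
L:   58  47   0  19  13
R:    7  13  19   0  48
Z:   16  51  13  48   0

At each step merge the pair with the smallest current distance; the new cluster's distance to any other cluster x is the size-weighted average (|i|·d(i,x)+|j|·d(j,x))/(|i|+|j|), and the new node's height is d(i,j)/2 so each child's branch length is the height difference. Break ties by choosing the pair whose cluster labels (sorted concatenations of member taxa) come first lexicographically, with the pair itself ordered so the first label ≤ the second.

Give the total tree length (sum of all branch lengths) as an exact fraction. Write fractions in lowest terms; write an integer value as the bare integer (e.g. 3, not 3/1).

iteration 1: select A,C (d=4); attach at lengths (2, 2); label the merged cluster AC
  updated: d(AC,L)=105/2, d(AC,R)=10, d(AC,Z)=67/2
iteration 2: select AC,R (d=10); attach at lengths (3, 5); label the merged cluster ACR
  updated: d(ACR,L)=124/3, d(ACR,Z)=115/3
iteration 3: select L,Z (d=13); attach at lengths (13/2, 13/2); label the merged cluster LZ
  updated: d(ACR,LZ)=239/6
iteration 4: select ACR,LZ (d=239/6); attach at lengths (179/12, 161/12); label the merged cluster ACLRZ
final tree: (((A:2,C:2):3,R:5):179/12,(L:13/2,Z:13/2):161/12)
total length: 160/3

160/3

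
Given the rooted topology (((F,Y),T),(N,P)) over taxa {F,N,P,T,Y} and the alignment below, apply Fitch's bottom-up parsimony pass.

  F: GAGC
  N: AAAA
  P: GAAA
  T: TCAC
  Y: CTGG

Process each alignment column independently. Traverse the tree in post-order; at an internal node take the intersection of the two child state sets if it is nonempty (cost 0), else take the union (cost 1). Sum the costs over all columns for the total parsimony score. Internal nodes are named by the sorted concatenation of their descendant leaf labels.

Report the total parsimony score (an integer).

8

FY@0: {G} ∪ {C} = {C,G} (union, +1)
FTY@0: {C,G} ∪ {T} = {C,G,T} (union, +1)
NP@0: {A} ∪ {G} = {A,G} (union, +1)
FNPTY@0: {C,G,T} ∩ {A,G} = {G} (intersection, +0)
FY@1: {A} ∪ {T} = {A,T} (union, +1)
FTY@1: {A,T} ∪ {C} = {A,C,T} (union, +1)
NP@1: {A} ∩ {A} = {A} (intersection, +0)
FNPTY@1: {A,C,T} ∩ {A} = {A} (intersection, +0)
FY@2: {G} ∩ {G} = {G} (intersection, +0)
FTY@2: {G} ∪ {A} = {A,G} (union, +1)
NP@2: {A} ∩ {A} = {A} (intersection, +0)
FNPTY@2: {A,G} ∩ {A} = {A} (intersection, +0)
FY@3: {C} ∪ {G} = {C,G} (union, +1)
FTY@3: {C,G} ∩ {C} = {C} (intersection, +0)
NP@3: {A} ∩ {A} = {A} (intersection, +0)
FNPTY@3: {C} ∪ {A} = {A,C} (union, +1)
per-site changes: [3, 2, 1, 2]; total = 8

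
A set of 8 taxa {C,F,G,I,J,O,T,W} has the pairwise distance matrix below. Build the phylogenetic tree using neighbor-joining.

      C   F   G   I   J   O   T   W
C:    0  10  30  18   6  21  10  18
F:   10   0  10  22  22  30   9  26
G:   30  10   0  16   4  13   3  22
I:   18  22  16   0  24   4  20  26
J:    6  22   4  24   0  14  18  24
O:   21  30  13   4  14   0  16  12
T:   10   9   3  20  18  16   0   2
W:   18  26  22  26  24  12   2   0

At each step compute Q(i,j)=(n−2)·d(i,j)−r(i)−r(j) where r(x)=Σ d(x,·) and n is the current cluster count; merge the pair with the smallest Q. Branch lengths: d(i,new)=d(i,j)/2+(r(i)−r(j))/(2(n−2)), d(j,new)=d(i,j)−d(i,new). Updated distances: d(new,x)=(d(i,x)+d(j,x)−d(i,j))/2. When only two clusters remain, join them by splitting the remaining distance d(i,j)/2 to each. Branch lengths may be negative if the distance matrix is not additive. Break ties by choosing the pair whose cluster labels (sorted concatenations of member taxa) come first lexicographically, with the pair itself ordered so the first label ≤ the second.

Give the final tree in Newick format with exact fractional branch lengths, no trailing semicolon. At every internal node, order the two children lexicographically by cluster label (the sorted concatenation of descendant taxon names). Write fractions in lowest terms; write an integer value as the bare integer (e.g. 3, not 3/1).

((((C:63/16,J:33/16):87/16,(I:11/3,O:1/3):141/16):17/16,(F:91/12,G:29/12):43/16):101/32,(T:-41/10,W:61/10):101/32)

iteration 1: select I,O (d=4, Q=-216); attach at lengths (11/3, 1/3); label the merged cluster IO
  updated: d(C,IO)=35/2, d(F,IO)=24, d(G,IO)=25/2, d(IO,J)=17, d(IO,T)=16, d(IO,W)=17
iteration 2: select T,W (d=2, Q=-157); attach at lengths (-41/10, 61/10); label the merged cluster TW
  updated: d(C,TW)=13, d(F,TW)=33/2, d(G,TW)=23/2, d(IO,TW)=31/2, d(J,TW)=20
iteration 3: select C,J (d=6, Q=-243/2); attach at lengths (63/16, 33/16); label the merged cluster CJ
  updated: d(CJ,F)=13, d(CJ,G)=14, d(CJ,IO)=57/4, d(CJ,TW)=27/2
iteration 4: select F,G (d=10, Q=-163/2); attach at lengths (91/12, 29/12); label the merged cluster FG
  updated: d(CJ,FG)=17/2, d(FG,IO)=53/4, d(FG,TW)=9
iteration 5: select CJ,IO (d=57/4, Q=-203/4); attach at lengths (87/16, 141/16); label the merged cluster CIJO
  updated: d(CIJO,FG)=15/4, d(CIJO,TW)=59/8
iteration 6: select CIJO,FG (d=15/4, Q=-161/8); attach at lengths (17/16, 43/16); label the merged cluster CFGIJO
  updated: d(CFGIJO,TW)=101/16
iteration 7: select CFGIJO,TW (d=101/16); attach at lengths (101/32, 101/32); label the merged cluster CFGIJOTW
final tree: ((((C:63/16,J:33/16):87/16,(I:11/3,O:1/3):141/16):17/16,(F:91/12,G:29/12):43/16):101/32,(T:-41/10,W:61/10):101/32)
total length: 741/16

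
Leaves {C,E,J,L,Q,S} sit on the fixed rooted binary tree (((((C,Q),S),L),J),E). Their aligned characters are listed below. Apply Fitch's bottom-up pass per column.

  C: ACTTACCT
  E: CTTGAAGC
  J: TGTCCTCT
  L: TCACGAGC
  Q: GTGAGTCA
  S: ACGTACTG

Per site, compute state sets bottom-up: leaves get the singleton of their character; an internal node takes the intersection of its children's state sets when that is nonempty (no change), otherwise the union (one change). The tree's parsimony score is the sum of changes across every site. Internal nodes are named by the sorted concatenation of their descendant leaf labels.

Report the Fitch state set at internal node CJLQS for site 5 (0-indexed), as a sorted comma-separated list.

A,C,T

[col 0] CQ: children C:{A}, Q:{G} ∪→ {A,G}; cost 1
[col 0] CQS: children CQ:{A,G}, S:{A} ∩→ {A}; cost 0
[col 0] CLQS: children CQS:{A}, L:{T} ∪→ {A,T}; cost 1
[col 0] CJLQS: children CLQS:{A,T}, J:{T} ∩→ {T}; cost 0
[col 0] CEJLQS: children CJLQS:{T}, E:{C} ∪→ {C,T}; cost 1
[col 1] CQ: children C:{C}, Q:{T} ∪→ {C,T}; cost 1
[col 1] CQS: children CQ:{C,T}, S:{C} ∩→ {C}; cost 0
[col 1] CLQS: children CQS:{C}, L:{C} ∩→ {C}; cost 0
[col 1] CJLQS: children CLQS:{C}, J:{G} ∪→ {C,G}; cost 1
[col 1] CEJLQS: children CJLQS:{C,G}, E:{T} ∪→ {C,G,T}; cost 1
[col 2] CQ: children C:{T}, Q:{G} ∪→ {G,T}; cost 1
[col 2] CQS: children CQ:{G,T}, S:{G} ∩→ {G}; cost 0
[col 2] CLQS: children CQS:{G}, L:{A} ∪→ {A,G}; cost 1
[col 2] CJLQS: children CLQS:{A,G}, J:{T} ∪→ {A,G,T}; cost 1
[col 2] CEJLQS: children CJLQS:{A,G,T}, E:{T} ∩→ {T}; cost 0
[col 3] CQ: children C:{T}, Q:{A} ∪→ {A,T}; cost 1
[col 3] CQS: children CQ:{A,T}, S:{T} ∩→ {T}; cost 0
[col 3] CLQS: children CQS:{T}, L:{C} ∪→ {C,T}; cost 1
[col 3] CJLQS: children CLQS:{C,T}, J:{C} ∩→ {C}; cost 0
[col 3] CEJLQS: children CJLQS:{C}, E:{G} ∪→ {C,G}; cost 1
[col 4] CQ: children C:{A}, Q:{G} ∪→ {A,G}; cost 1
[col 4] CQS: children CQ:{A,G}, S:{A} ∩→ {A}; cost 0
[col 4] CLQS: children CQS:{A}, L:{G} ∪→ {A,G}; cost 1
[col 4] CJLQS: children CLQS:{A,G}, J:{C} ∪→ {A,C,G}; cost 1
[col 4] CEJLQS: children CJLQS:{A,C,G}, E:{A} ∩→ {A}; cost 0
[col 5] CQ: children C:{C}, Q:{T} ∪→ {C,T}; cost 1
[col 5] CQS: children CQ:{C,T}, S:{C} ∩→ {C}; cost 0
[col 5] CLQS: children CQS:{C}, L:{A} ∪→ {A,C}; cost 1
[col 5] CJLQS: children CLQS:{A,C}, J:{T} ∪→ {A,C,T}; cost 1
[col 5] CEJLQS: children CJLQS:{A,C,T}, E:{A} ∩→ {A}; cost 0
[col 6] CQ: children C:{C}, Q:{C} ∩→ {C}; cost 0
[col 6] CQS: children CQ:{C}, S:{T} ∪→ {C,T}; cost 1
[col 6] CLQS: children CQS:{C,T}, L:{G} ∪→ {C,G,T}; cost 1
[col 6] CJLQS: children CLQS:{C,G,T}, J:{C} ∩→ {C}; cost 0
[col 6] CEJLQS: children CJLQS:{C}, E:{G} ∪→ {C,G}; cost 1
[col 7] CQ: children C:{T}, Q:{A} ∪→ {A,T}; cost 1
[col 7] CQS: children CQ:{A,T}, S:{G} ∪→ {A,G,T}; cost 1
[col 7] CLQS: children CQS:{A,G,T}, L:{C} ∪→ {A,C,G,T}; cost 1
[col 7] CJLQS: children CLQS:{A,C,G,T}, J:{T} ∩→ {T}; cost 0
[col 7] CEJLQS: children CJLQS:{T}, E:{C} ∪→ {C,T}; cost 1
per-site changes: [3, 3, 3, 3, 3, 3, 3, 4]; total = 25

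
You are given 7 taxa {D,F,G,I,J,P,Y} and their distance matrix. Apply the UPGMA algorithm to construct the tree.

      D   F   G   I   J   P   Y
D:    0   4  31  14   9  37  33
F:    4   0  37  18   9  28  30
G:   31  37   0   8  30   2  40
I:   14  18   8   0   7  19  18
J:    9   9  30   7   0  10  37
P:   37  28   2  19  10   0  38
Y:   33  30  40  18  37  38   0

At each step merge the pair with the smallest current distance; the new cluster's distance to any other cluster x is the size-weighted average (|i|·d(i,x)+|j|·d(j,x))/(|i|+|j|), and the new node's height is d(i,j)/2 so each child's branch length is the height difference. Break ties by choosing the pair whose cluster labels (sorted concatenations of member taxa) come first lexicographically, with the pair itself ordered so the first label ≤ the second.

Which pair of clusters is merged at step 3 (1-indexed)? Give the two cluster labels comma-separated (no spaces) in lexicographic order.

step 1: merge (G,P) at d=2; branch lengths G→1, P→1; new cluster GP
  updated: d(D,GP)=34, d(F,GP)=65/2, d(GP,I)=27/2, d(GP,J)=20, d(GP,Y)=39
step 2: merge (D,F) at d=4; branch lengths D→2, F→2; new cluster DF
  updated: d(DF,GP)=133/4, d(DF,I)=16, d(DF,J)=9, d(DF,Y)=63/2
step 3: merge (I,J) at d=7; branch lengths I→7/2, J→7/2; new cluster IJ
  updated: d(DF,IJ)=25/2, d(GP,IJ)=67/4, d(IJ,Y)=55/2
step 4: merge (DF,IJ) at d=25/2; branch lengths DF→17/4, IJ→11/4; new cluster DFIJ
  updated: d(DFIJ,GP)=25, d(DFIJ,Y)=59/2
step 5: merge (DFIJ,GP) at d=25; branch lengths DFIJ→25/4, GP→23/2; new cluster DFGIJP
  updated: d(DFGIJP,Y)=98/3
step 6: merge (DFGIJP,Y) at d=98/3; branch lengths DFGIJP→23/6, Y→49/3; new cluster DFGIJPY
final tree: ((((D:2,F:2):17/4,(I:7/2,J:7/2):11/4):25/4,(G:1,P:1):23/2):23/6,Y:49/3)
total length: 695/12

I,J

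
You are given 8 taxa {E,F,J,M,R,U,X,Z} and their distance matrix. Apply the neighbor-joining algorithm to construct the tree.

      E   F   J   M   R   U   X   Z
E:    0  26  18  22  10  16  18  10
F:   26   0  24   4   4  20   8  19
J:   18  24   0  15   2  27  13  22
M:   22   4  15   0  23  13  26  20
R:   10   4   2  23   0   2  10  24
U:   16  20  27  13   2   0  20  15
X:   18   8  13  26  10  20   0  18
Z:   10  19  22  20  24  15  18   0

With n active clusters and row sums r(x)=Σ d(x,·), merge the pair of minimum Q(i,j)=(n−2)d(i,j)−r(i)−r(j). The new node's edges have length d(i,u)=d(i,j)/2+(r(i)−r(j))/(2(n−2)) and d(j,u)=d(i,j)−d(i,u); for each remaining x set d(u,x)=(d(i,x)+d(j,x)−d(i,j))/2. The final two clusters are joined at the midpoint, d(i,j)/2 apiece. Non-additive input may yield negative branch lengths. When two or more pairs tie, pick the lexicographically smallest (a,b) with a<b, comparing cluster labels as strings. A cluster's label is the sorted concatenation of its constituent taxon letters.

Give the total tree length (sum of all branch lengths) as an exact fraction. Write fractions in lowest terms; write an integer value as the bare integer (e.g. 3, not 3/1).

iteration 1: select F,M (d=4, Q=-204); attach at lengths (1/2, 7/2); label the merged cluster FM
  updated: d(E,FM)=22, d(FM,J)=35/2, d(FM,R)=23/2, d(FM,U)=29/2, d(FM,X)=15, d(FM,Z)=35/2
iteration 2: select E,Z (d=10, Q=-301/2); attach at lengths (15/4, 25/4); label the merged cluster EZ
  updated: d(EZ,FM)=59/4, d(EZ,J)=15, d(EZ,R)=12, d(EZ,U)=21/2, d(EZ,X)=13
iteration 3: select J,R (d=2, Q=-104); attach at lengths (45/8, -29/8); label the merged cluster JR
  updated: d(EZ,JR)=25/2, d(FM,JR)=27/2, d(JR,U)=27/2, d(JR,X)=21/2
iteration 4: select EZ,U (d=21/2, Q=-311/4); attach at lengths (95/24, 157/24); label the merged cluster EUZ
  updated: d(EUZ,FM)=75/8, d(EUZ,JR)=31/4, d(EUZ,X)=45/4
iteration 5: select EUZ,FM (d=75/8, Q=-95/2); attach at lengths (37/16, 113/16); label the merged cluster EFMUZ
  updated: d(EFMUZ,JR)=95/16, d(EFMUZ,X)=135/16
iteration 6: select EFMUZ,JR (d=95/16, Q=-199/8); attach at lengths (31/16, 4); label the merged cluster EFJMRUZ
  updated: d(EFJMRUZ,X)=13/2
iteration 7: select EFJMRUZ,X (d=13/2); attach at lengths (13/4, 13/4); label the merged cluster EFJMRUXZ
final tree: (((((E:15/4,Z:25/4):95/24,U:157/24):37/16,(F:1/2,M:7/2):113/16):31/16,(J:45/8,R:-29/8):4):13/4,X:13/4)
total length: 773/16

773/16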